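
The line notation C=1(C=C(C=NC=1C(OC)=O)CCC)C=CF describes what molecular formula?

C12H14FNO2

Heavy atoms from the SMILES: 12 C, 1 F, 1 N, 2 O.
Implicit hydrogens by atom environment:
  3 × C (aromatic): no H
  2 × C: 3 H each → 6
  2 × C: 2 H each → 4
  2 × C (aromatic): 1 H each → 2
  2 × C: 1 H each → 2
  2 × O: no H
  1 × C: no H
  1 × F: no H
  1 × N (aromatic): no H
  Total hydrogens = 14.
Molecular formula: C12H14FNO2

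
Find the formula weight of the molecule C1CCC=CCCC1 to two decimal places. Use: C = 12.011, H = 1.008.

Molecular formula: C8H14.
M = 8×12.011 + 14×1.008 = 110.20 g/mol.

110.20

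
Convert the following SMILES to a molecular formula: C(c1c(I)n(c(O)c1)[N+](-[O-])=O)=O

C5H3IN2O4

Heavy atoms from the SMILES: 5 C, 1 I, 2 N, 4 O.
Implicit hydrogens by atom environment:
  3 × C (aromatic): no H
  2 × O: no H
  1 × C (aromatic): 1 H
  1 × C: 1 H
  1 × I: no H
  1 × N (aromatic): no H
  1 × N (charge +1): no H
  1 × O: 1 H
  1 × O (charge -1): no H
  Total hydrogens = 3.
Molecular formula: C5H3IN2O4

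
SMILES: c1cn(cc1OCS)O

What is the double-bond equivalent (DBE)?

Molecular formula from the SMILES: C5H7NO2S.
DoU = (2C + 2 + N − H − X)/2 = (2·5 + 2 + 1 − 7 − 0)/2 = 6/2 = 3.
(Structurally: 1 ring(s) + 2 π bond(s) = 3.)

3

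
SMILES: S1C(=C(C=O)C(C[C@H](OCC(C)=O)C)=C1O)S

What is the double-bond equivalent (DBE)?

Molecular formula from the SMILES: C11H14O4S2.
DoU = (2C + 2 + N − H − X)/2 = (2·11 + 2 + 0 − 14 − 0)/2 = 10/2 = 5.
(Structurally: 1 ring(s) + 4 π bond(s) = 5.)

5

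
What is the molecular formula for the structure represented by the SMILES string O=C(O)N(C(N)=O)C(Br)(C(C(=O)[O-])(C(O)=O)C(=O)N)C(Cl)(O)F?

Heavy atoms from the SMILES: 1 Br, 8 C, 1 Cl, 1 F, 3 N, 9 O.
Implicit hydrogens by atom environment:
  8 × C: no H
  5 × O: no H
  3 × O: 1 H each → 3
  2 × N: 2 H each → 4
  1 × Br: no H
  1 × Cl: no H
  1 × F: no H
  1 × N: no H
  1 × O (charge -1): no H
  Total hydrogens = 7.
Net charge -1.
Molecular formula: C8H7BrClFN3O9-

C8H7BrClFN3O9-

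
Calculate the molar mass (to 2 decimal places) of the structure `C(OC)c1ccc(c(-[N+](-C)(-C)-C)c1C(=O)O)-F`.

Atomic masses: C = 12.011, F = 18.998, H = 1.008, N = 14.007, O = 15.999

242.27

Molecular formula: C12H17FNO3+.
M = 12×12.011 + 1×18.998 + 17×1.008 + 1×14.007 + 3×15.999 = 242.27 g/mol.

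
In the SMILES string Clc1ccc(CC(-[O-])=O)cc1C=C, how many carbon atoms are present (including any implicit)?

The symbol for carbon appears 10 times in the SMILES. Lowercase c denotes aromatic carbon and counts toward C.

10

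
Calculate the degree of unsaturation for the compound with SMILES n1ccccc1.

Molecular formula from the SMILES: C5H5N.
DoU = (2C + 2 + N − H − X)/2 = (2·5 + 2 + 1 − 5 − 0)/2 = 8/2 = 4.
(Structurally: 1 ring(s) + 3 π bond(s) = 4.)

4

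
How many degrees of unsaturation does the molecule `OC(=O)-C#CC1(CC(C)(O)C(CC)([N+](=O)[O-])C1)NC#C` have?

Molecular formula from the SMILES: C13H16N2O5.
DoU = (2C + 2 + N − H − X)/2 = (2·13 + 2 + 2 − 16 − 0)/2 = 14/2 = 7.
(Structurally: 1 ring(s) + 6 π bond(s) = 7.)

7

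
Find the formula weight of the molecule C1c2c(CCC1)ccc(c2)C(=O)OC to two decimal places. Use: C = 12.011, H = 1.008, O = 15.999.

Molecular formula: C12H14O2.
M = 12×12.011 + 14×1.008 + 2×15.999 = 190.24 g/mol.

190.24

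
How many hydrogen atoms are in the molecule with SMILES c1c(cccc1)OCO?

8

Hydrogens are implicit in SMILES; fill each atom to its normal valence:
  5 × C (aromatic): 1 H each → 5
  1 × C: 2 H
  1 × C (aromatic): no H
  1 × O: 1 H
  1 × O: no H
  Total hydrogens = 8.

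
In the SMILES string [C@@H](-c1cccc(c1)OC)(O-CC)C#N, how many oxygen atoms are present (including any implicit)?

The symbol for oxygen appears 2 times in the SMILES.

2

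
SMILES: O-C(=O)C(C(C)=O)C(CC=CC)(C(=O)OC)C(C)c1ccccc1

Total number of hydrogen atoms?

24

Hydrogens are implicit in SMILES; fill each atom to its normal valence:
  5 × C (aromatic): 1 H each → 5
  4 × C: 3 H each → 12
  4 × C: 1 H each → 4
  4 × C: no H
  4 × O: no H
  1 × C: 2 H
  1 × C (aromatic): no H
  1 × O: 1 H
  Total hydrogens = 24.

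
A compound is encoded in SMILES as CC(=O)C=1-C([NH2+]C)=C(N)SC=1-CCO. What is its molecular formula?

C9H15N2O2S+

Heavy atoms from the SMILES: 9 C, 2 N, 2 O, 1 S.
Implicit hydrogens by atom environment:
  4 × C (aromatic): no H
  2 × C: 3 H each → 6
  2 × C: 2 H each → 4
  1 × C: no H
  1 × N: 2 H
  1 × N (charge +1): 2 H
  1 × O: 1 H
  1 × O: no H
  1 × S (aromatic): no H
  Total hydrogens = 15.
Net charge +1.
Molecular formula: C9H15N2O2S+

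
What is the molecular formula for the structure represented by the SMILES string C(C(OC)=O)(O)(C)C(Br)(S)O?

Heavy atoms from the SMILES: 1 Br, 5 C, 4 O, 1 S.
Implicit hydrogens by atom environment:
  3 × C: no H
  2 × C: 3 H each → 6
  2 × O: 1 H each → 2
  2 × O: no H
  1 × Br: no H
  1 × S: 1 H
  Total hydrogens = 9.
Molecular formula: C5H9BrO4S

C5H9BrO4S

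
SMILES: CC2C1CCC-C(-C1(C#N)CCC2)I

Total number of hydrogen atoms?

18

Hydrogens are implicit in SMILES; fill each atom to its normal valence:
  6 × C: 2 H each → 12
  3 × C: 1 H each → 3
  2 × C: no H
  1 × C: 3 H
  1 × I: no H
  1 × N: no H
  Total hydrogens = 18.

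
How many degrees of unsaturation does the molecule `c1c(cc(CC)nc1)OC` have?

4

Molecular formula from the SMILES: C8H11NO.
DoU = (2C + 2 + N − H − X)/2 = (2·8 + 2 + 1 − 11 − 0)/2 = 8/2 = 4.
(Structurally: 1 ring(s) + 3 π bond(s) = 4.)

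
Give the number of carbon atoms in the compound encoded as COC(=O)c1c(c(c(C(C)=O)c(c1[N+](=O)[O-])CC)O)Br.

12

The symbol for carbon appears 12 times in the SMILES. Lowercase c denotes aromatic carbon and counts toward C.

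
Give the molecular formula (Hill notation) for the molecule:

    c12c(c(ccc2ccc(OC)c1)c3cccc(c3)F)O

Heavy atoms from the SMILES: 17 C, 1 F, 2 O.
Implicit hydrogens by atom environment:
  9 × C (aromatic): 1 H each → 9
  7 × C (aromatic): no H
  1 × C: 3 H
  1 × F: no H
  1 × O: 1 H
  1 × O: no H
  Total hydrogens = 13.
Molecular formula: C17H13FO2

C17H13FO2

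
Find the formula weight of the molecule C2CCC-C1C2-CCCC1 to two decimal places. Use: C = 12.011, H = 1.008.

Molecular formula: C10H18.
M = 10×12.011 + 18×1.008 = 138.25 g/mol.

138.25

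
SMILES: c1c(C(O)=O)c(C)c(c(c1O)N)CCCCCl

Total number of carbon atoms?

The symbol for carbon appears 12 times in the SMILES. Lowercase c denotes aromatic carbon and counts toward C.

12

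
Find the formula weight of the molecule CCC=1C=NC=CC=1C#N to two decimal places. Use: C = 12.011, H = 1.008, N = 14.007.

Molecular formula: C8H8N2.
M = 8×12.011 + 8×1.008 + 2×14.007 = 132.17 g/mol.

132.17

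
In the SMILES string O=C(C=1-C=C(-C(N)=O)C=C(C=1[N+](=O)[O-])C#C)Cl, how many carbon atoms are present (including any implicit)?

10

The symbol for carbon appears 10 times in the SMILES. (Cl is a single chlorine, not C + l.)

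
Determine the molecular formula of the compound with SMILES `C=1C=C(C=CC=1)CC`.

C8H10

Heavy atoms from the SMILES: 8 C.
Implicit hydrogens by atom environment:
  5 × C (aromatic): 1 H each → 5
  1 × C: 3 H
  1 × C: 2 H
  1 × C (aromatic): no H
  Total hydrogens = 10.
Molecular formula: C8H10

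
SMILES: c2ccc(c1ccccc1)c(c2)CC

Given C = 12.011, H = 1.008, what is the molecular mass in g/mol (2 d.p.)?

Molecular formula: C14H14.
M = 14×12.011 + 14×1.008 = 182.27 g/mol.

182.27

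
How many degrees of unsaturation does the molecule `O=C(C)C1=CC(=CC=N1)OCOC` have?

Molecular formula from the SMILES: C9H11NO3.
DoU = (2C + 2 + N − H − X)/2 = (2·9 + 2 + 1 − 11 − 0)/2 = 10/2 = 5.
(Structurally: 1 ring(s) + 4 π bond(s) = 5.)

5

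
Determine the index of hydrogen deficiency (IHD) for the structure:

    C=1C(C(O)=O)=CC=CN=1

5

Molecular formula from the SMILES: C6H5NO2.
DoU = (2C + 2 + N − H − X)/2 = (2·6 + 2 + 1 − 5 − 0)/2 = 10/2 = 5.
(Structurally: 1 ring(s) + 4 π bond(s) = 5.)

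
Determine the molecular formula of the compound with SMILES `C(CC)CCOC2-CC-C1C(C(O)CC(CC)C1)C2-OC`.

Heavy atoms from the SMILES: 18 C, 3 O.
Implicit hydrogens by atom environment:
  9 × C: 2 H each → 18
  6 × C: 1 H each → 6
  3 × C: 3 H each → 9
  2 × O: no H
  1 × O: 1 H
  Total hydrogens = 34.
Molecular formula: C18H34O3

C18H34O3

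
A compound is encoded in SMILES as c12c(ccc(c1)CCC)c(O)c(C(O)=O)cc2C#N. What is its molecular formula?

Heavy atoms from the SMILES: 15 C, 1 N, 3 O.
Implicit hydrogens by atom environment:
  6 × C (aromatic): no H
  4 × C (aromatic): 1 H each → 4
  2 × C: 2 H each → 4
  2 × C: no H
  2 × O: 1 H each → 2
  1 × C: 3 H
  1 × N: no H
  1 × O: no H
  Total hydrogens = 13.
Molecular formula: C15H13NO3

C15H13NO3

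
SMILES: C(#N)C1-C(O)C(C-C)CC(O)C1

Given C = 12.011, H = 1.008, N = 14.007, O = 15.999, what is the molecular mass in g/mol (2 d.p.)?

Molecular formula: C9H15NO2.
M = 9×12.011 + 15×1.008 + 1×14.007 + 2×15.999 = 169.22 g/mol.

169.22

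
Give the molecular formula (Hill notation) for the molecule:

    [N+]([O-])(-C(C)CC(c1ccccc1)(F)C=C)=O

C12H14FNO2

Heavy atoms from the SMILES: 12 C, 1 F, 1 N, 2 O.
Implicit hydrogens by atom environment:
  5 × C (aromatic): 1 H each → 5
  2 × C: 2 H each → 4
  2 × C: 1 H each → 2
  1 × C: 3 H
  1 × C: no H
  1 × C (aromatic): no H
  1 × F: no H
  1 × N (charge +1): no H
  1 × O: no H
  1 × O (charge -1): no H
  Total hydrogens = 14.
Molecular formula: C12H14FNO2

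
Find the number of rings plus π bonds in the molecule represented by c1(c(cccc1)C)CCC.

Molecular formula from the SMILES: C10H14.
DoU = (2C + 2 + N − H − X)/2 = (2·10 + 2 + 0 − 14 − 0)/2 = 8/2 = 4.
(Structurally: 1 ring(s) + 3 π bond(s) = 4.)

4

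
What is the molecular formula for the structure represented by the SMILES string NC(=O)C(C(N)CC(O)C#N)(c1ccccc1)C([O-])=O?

Heavy atoms from the SMILES: 13 C, 3 N, 4 O.
Implicit hydrogens by atom environment:
  5 × C (aromatic): 1 H each → 5
  4 × C: no H
  2 × C: 1 H each → 2
  2 × N: 2 H each → 4
  2 × O: no H
  1 × C: 2 H
  1 × C (aromatic): no H
  1 × N: no H
  1 × O: 1 H
  1 × O (charge -1): no H
  Total hydrogens = 14.
Net charge -1.
Molecular formula: C13H14N3O4-

C13H14N3O4-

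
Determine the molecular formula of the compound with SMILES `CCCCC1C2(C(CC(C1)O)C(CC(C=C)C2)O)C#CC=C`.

C20H30O2

Heavy atoms from the SMILES: 20 C, 2 O.
Implicit hydrogens by atom environment:
  9 × C: 2 H each → 18
  7 × C: 1 H each → 7
  3 × C: no H
  2 × O: 1 H each → 2
  1 × C: 3 H
  Total hydrogens = 30.
Molecular formula: C20H30O2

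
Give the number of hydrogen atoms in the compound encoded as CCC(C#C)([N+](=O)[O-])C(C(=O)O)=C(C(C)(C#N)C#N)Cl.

Hydrogens are implicit in SMILES; fill each atom to its normal valence:
  8 × C: no H
  2 × C: 3 H each → 6
  2 × N: no H
  2 × O: no H
  1 × C: 2 H
  1 × C: 1 H
  1 × Cl: no H
  1 × N (charge +1): no H
  1 × O: 1 H
  1 × O (charge -1): no H
  Total hydrogens = 10.

10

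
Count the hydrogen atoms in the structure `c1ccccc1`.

Hydrogens are implicit in SMILES; fill each atom to its normal valence:
  6 × C (aromatic): 1 H each → 6
  Total hydrogens = 6.

6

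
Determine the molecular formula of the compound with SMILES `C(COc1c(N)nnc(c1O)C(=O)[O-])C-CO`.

C9H12N3O5-

Heavy atoms from the SMILES: 9 C, 3 N, 5 O.
Implicit hydrogens by atom environment:
  4 × C: 2 H each → 8
  4 × C (aromatic): no H
  2 × N (aromatic): no H
  2 × O: 1 H each → 2
  2 × O: no H
  1 × C: no H
  1 × N: 2 H
  1 × O (charge -1): no H
  Total hydrogens = 12.
Net charge -1.
Molecular formula: C9H12N3O5-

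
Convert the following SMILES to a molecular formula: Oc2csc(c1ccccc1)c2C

C11H10OS

Heavy atoms from the SMILES: 11 C, 1 O, 1 S.
Implicit hydrogens by atom environment:
  6 × C (aromatic): 1 H each → 6
  4 × C (aromatic): no H
  1 × C: 3 H
  1 × O: 1 H
  1 × S (aromatic): no H
  Total hydrogens = 10.
Molecular formula: C11H10OS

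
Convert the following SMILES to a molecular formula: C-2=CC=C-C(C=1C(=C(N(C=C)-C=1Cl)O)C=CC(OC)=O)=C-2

Heavy atoms from the SMILES: 16 C, 1 Cl, 1 N, 3 O.
Implicit hydrogens by atom environment:
  5 × C (aromatic): 1 H each → 5
  5 × C (aromatic): no H
  3 × C: 1 H each → 3
  2 × O: no H
  1 × C: 3 H
  1 × C: 2 H
  1 × C: no H
  1 × Cl: no H
  1 × N (aromatic): no H
  1 × O: 1 H
  Total hydrogens = 14.
Molecular formula: C16H14ClNO3

C16H14ClNO3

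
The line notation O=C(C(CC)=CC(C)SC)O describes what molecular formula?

Heavy atoms from the SMILES: 8 C, 2 O, 1 S.
Implicit hydrogens by atom environment:
  3 × C: 3 H each → 9
  2 × C: 1 H each → 2
  2 × C: no H
  1 × C: 2 H
  1 × O: 1 H
  1 × O: no H
  1 × S: no H
  Total hydrogens = 14.
Molecular formula: C8H14O2S

C8H14O2S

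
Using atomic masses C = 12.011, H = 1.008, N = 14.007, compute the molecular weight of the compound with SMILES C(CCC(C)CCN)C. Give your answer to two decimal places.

Molecular formula: C8H19N.
M = 8×12.011 + 19×1.008 + 1×14.007 = 129.25 g/mol.

129.25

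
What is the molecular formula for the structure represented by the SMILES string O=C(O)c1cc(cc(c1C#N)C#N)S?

C9H4N2O2S

Heavy atoms from the SMILES: 9 C, 2 N, 2 O, 1 S.
Implicit hydrogens by atom environment:
  4 × C (aromatic): no H
  3 × C: no H
  2 × C (aromatic): 1 H each → 2
  2 × N: no H
  1 × O: 1 H
  1 × O: no H
  1 × S: 1 H
  Total hydrogens = 4.
Molecular formula: C9H4N2O2S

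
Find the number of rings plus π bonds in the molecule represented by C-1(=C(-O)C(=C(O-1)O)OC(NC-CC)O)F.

3

Molecular formula from the SMILES: C8H12FNO5.
DoU = (2C + 2 + N − H − X)/2 = (2·8 + 2 + 1 − 12 − 1)/2 = 6/2 = 3.
(Structurally: 1 ring(s) + 2 π bond(s) = 3.)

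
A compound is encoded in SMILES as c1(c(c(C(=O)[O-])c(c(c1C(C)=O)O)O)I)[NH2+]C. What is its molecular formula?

C10H10INO5

Heavy atoms from the SMILES: 10 C, 1 I, 1 N, 5 O.
Implicit hydrogens by atom environment:
  6 × C (aromatic): no H
  2 × C: 3 H each → 6
  2 × C: no H
  2 × O: 1 H each → 2
  2 × O: no H
  1 × I: no H
  1 × N (charge +1): 2 H
  1 × O (charge -1): no H
  Total hydrogens = 10.
Molecular formula: C10H10INO5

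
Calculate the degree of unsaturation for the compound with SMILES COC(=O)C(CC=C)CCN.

Molecular formula from the SMILES: C8H15NO2.
DoU = (2C + 2 + N − H − X)/2 = (2·8 + 2 + 1 − 15 − 0)/2 = 4/2 = 2.
(Structurally: 0 ring(s) + 2 π bond(s) = 2.)

2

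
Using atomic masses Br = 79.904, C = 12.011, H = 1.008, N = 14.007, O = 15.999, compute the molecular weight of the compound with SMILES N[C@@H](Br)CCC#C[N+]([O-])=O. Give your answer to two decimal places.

Molecular formula: C5H7BrN2O2.
M = 1×79.904 + 5×12.011 + 7×1.008 + 2×14.007 + 2×15.999 = 207.03 g/mol.

207.03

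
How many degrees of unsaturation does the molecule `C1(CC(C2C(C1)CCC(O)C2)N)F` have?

2

Molecular formula from the SMILES: C10H18FNO.
DoU = (2C + 2 + N − H − X)/2 = (2·10 + 2 + 1 − 18 − 1)/2 = 4/2 = 2.
(Structurally: 2 ring(s) + 0 π bond(s) = 2.)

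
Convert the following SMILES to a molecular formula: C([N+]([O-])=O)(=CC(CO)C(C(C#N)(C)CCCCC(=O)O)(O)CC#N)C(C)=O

Heavy atoms from the SMILES: 17 C, 3 N, 7 O.
Implicit hydrogens by atom environment:
  7 × C: no H
  6 × C: 2 H each → 12
  3 × O: 1 H each → 3
  3 × O: no H
  2 × C: 3 H each → 6
  2 × C: 1 H each → 2
  2 × N: no H
  1 × N (charge +1): no H
  1 × O (charge -1): no H
  Total hydrogens = 23.
Molecular formula: C17H23N3O7

C17H23N3O7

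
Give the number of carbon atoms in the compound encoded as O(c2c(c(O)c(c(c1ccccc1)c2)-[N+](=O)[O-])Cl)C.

The symbol for carbon appears 13 times in the SMILES. Lowercase c denotes aromatic carbon and counts toward C.

13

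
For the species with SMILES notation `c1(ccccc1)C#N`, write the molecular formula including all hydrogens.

C7H5N

Heavy atoms from the SMILES: 7 C, 1 N.
Implicit hydrogens by atom environment:
  5 × C (aromatic): 1 H each → 5
  1 × C (aromatic): no H
  1 × C: no H
  1 × N: no H
  Total hydrogens = 5.
Molecular formula: C7H5N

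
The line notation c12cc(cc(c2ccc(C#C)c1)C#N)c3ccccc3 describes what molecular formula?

C19H11N

Heavy atoms from the SMILES: 19 C, 1 N.
Implicit hydrogens by atom environment:
  10 × C (aromatic): 1 H each → 10
  6 × C (aromatic): no H
  2 × C: no H
  1 × C: 1 H
  1 × N: no H
  Total hydrogens = 11.
Molecular formula: C19H11N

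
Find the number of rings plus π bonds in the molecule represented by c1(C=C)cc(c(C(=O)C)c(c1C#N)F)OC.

Molecular formula from the SMILES: C12H10FNO2.
DoU = (2C + 2 + N − H − X)/2 = (2·12 + 2 + 1 − 10 − 1)/2 = 16/2 = 8.
(Structurally: 1 ring(s) + 7 π bond(s) = 8.)

8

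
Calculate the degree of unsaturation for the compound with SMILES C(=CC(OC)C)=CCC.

2

Molecular formula from the SMILES: C8H14O.
DoU = (2C + 2 + N − H − X)/2 = (2·8 + 2 + 0 − 14 − 0)/2 = 4/2 = 2.
(Structurally: 0 ring(s) + 2 π bond(s) = 2.)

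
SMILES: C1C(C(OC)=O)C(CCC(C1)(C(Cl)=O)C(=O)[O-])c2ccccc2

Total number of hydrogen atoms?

Hydrogens are implicit in SMILES; fill each atom to its normal valence:
  5 × C (aromatic): 1 H each → 5
  4 × C: 2 H each → 8
  4 × C: no H
  4 × O: no H
  2 × C: 1 H each → 2
  1 × C: 3 H
  1 × C (aromatic): no H
  1 × Cl: no H
  1 × O (charge -1): no H
  Total hydrogens = 18.

18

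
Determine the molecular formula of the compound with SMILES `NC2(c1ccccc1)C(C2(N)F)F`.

Heavy atoms from the SMILES: 9 C, 2 F, 2 N.
Implicit hydrogens by atom environment:
  5 × C (aromatic): 1 H each → 5
  2 × C: no H
  2 × F: no H
  2 × N: 2 H each → 4
  1 × C: 1 H
  1 × C (aromatic): no H
  Total hydrogens = 10.
Molecular formula: C9H10F2N2

C9H10F2N2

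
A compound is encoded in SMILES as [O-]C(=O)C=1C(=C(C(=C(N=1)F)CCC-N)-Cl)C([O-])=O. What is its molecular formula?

[C10H8ClFN2O4]2-

Heavy atoms from the SMILES: 10 C, 1 Cl, 1 F, 2 N, 4 O.
Implicit hydrogens by atom environment:
  5 × C (aromatic): no H
  3 × C: 2 H each → 6
  2 × C: no H
  2 × O: no H
  2 × O (charge -1): no H
  1 × Cl: no H
  1 × F: no H
  1 × N: 2 H
  1 × N (aromatic): no H
  Total hydrogens = 8.
Net charge -2.
Molecular formula: [C10H8ClFN2O4]2-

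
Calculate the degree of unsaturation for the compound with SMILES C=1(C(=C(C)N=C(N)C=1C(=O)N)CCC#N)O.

Molecular formula from the SMILES: C10H12N4O2.
DoU = (2C + 2 + N − H − X)/2 = (2·10 + 2 + 4 − 12 − 0)/2 = 14/2 = 7.
(Structurally: 1 ring(s) + 6 π bond(s) = 7.)

7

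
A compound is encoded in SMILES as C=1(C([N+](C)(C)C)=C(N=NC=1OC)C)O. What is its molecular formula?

Heavy atoms from the SMILES: 9 C, 3 N, 2 O.
Implicit hydrogens by atom environment:
  5 × C: 3 H each → 15
  4 × C (aromatic): no H
  2 × N (aromatic): no H
  1 × N (charge +1): no H
  1 × O: 1 H
  1 × O: no H
  Total hydrogens = 16.
Net charge +1.
Molecular formula: C9H16N3O2+

C9H16N3O2+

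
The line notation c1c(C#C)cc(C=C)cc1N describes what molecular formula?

Heavy atoms from the SMILES: 10 C, 1 N.
Implicit hydrogens by atom environment:
  3 × C (aromatic): 1 H each → 3
  3 × C (aromatic): no H
  2 × C: 1 H each → 2
  1 × C: 2 H
  1 × C: no H
  1 × N: 2 H
  Total hydrogens = 9.
Molecular formula: C10H9N

C10H9N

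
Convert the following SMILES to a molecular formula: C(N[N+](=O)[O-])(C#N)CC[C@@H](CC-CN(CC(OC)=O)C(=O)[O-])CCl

Heavy atoms from the SMILES: 13 C, 1 Cl, 4 N, 6 O.
Implicit hydrogens by atom environment:
  7 × C: 2 H each → 14
  4 × O: no H
  3 × C: no H
  2 × C: 1 H each → 2
  2 × N: no H
  2 × O (charge -1): no H
  1 × C: 3 H
  1 × Cl: no H
  1 × N: 1 H
  1 × N (charge +1): no H
  Total hydrogens = 20.
Net charge -1.
Molecular formula: C13H20ClN4O6-

C13H20ClN4O6-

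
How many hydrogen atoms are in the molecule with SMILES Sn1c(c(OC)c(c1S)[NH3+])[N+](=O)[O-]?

8

Hydrogens are implicit in SMILES; fill each atom to its normal valence:
  4 × C (aromatic): no H
  2 × O: no H
  2 × S: 1 H each → 2
  1 × C: 3 H
  1 × N (charge +1): 3 H
  1 × N (aromatic): no H
  1 × N (charge +1): no H
  1 × O (charge -1): no H
  Total hydrogens = 8.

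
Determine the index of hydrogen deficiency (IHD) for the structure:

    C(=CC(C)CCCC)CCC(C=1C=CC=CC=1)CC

Molecular formula from the SMILES: C19H30.
DoU = (2C + 2 + N − H − X)/2 = (2·19 + 2 + 0 − 30 − 0)/2 = 10/2 = 5.
(Structurally: 1 ring(s) + 4 π bond(s) = 5.)

5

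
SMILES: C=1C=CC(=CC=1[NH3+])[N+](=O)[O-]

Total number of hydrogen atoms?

Hydrogens are implicit in SMILES; fill each atom to its normal valence:
  4 × C (aromatic): 1 H each → 4
  2 × C (aromatic): no H
  1 × N (charge +1): 3 H
  1 × N (charge +1): no H
  1 × O: no H
  1 × O (charge -1): no H
  Total hydrogens = 7.

7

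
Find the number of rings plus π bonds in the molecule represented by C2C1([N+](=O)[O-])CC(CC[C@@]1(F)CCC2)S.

3

Molecular formula from the SMILES: C10H16FNO2S.
DoU = (2C + 2 + N − H − X)/2 = (2·10 + 2 + 1 − 16 − 1)/2 = 6/2 = 3.
(Structurally: 2 ring(s) + 1 π bond(s) = 3.)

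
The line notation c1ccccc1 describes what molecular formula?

Heavy atoms from the SMILES: 6 C.
Implicit hydrogens by atom environment:
  6 × C (aromatic): 1 H each → 6
  Total hydrogens = 6.
Molecular formula: C6H6

C6H6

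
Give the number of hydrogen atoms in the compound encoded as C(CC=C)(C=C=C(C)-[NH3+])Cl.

Hydrogens are implicit in SMILES; fill each atom to its normal valence:
  3 × C: 1 H each → 3
  2 × C: 2 H each → 4
  2 × C: no H
  1 × C: 3 H
  1 × Cl: no H
  1 × N (charge +1): 3 H
  Total hydrogens = 13.

13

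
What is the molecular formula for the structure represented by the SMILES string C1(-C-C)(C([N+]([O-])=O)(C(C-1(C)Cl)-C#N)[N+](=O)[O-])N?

Heavy atoms from the SMILES: 8 C, 1 Cl, 4 N, 4 O.
Implicit hydrogens by atom environment:
  4 × C: no H
  2 × C: 3 H each → 6
  2 × N (charge +1): no H
  2 × O: no H
  2 × O (charge -1): no H
  1 × C: 2 H
  1 × C: 1 H
  1 × Cl: no H
  1 × N: 2 H
  1 × N: no H
  Total hydrogens = 11.
Molecular formula: C8H11ClN4O4

C8H11ClN4O4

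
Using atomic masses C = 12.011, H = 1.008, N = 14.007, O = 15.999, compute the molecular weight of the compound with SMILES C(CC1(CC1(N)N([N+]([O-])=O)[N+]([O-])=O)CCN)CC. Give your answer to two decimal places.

261.28

Molecular formula: C9H19N5O4.
M = 9×12.011 + 19×1.008 + 5×14.007 + 4×15.999 = 261.28 g/mol.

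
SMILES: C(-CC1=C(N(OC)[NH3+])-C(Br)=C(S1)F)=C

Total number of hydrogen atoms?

Hydrogens are implicit in SMILES; fill each atom to its normal valence:
  4 × C (aromatic): no H
  2 × C: 2 H each → 4
  1 × Br: no H
  1 × C: 3 H
  1 × C: 1 H
  1 × F: no H
  1 × N (charge +1): 3 H
  1 × N: no H
  1 × O: no H
  1 × S (aromatic): no H
  Total hydrogens = 11.

11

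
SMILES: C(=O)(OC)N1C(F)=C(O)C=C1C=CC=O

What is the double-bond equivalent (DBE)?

6

Molecular formula from the SMILES: C9H8FNO4.
DoU = (2C + 2 + N − H − X)/2 = (2·9 + 2 + 1 − 8 − 1)/2 = 12/2 = 6.
(Structurally: 1 ring(s) + 5 π bond(s) = 6.)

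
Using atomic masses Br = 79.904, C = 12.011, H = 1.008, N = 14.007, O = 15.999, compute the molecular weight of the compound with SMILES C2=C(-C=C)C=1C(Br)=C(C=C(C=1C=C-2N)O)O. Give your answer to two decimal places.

280.12

Molecular formula: C12H10BrNO2.
M = 1×79.904 + 12×12.011 + 10×1.008 + 1×14.007 + 2×15.999 = 280.12 g/mol.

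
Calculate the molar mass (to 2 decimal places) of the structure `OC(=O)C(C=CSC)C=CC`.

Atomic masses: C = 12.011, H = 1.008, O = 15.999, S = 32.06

Molecular formula: C8H12O2S.
M = 8×12.011 + 12×1.008 + 2×15.999 + 1×32.06 = 172.24 g/mol.

172.24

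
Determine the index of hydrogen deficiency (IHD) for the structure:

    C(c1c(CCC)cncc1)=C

5

Molecular formula from the SMILES: C10H13N.
DoU = (2C + 2 + N − H − X)/2 = (2·10 + 2 + 1 − 13 − 0)/2 = 10/2 = 5.
(Structurally: 1 ring(s) + 4 π bond(s) = 5.)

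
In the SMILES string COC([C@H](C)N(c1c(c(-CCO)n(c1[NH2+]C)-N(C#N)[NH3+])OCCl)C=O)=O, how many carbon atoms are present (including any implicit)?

14

The symbol for carbon appears 14 times in the SMILES. Lowercase c denotes aromatic carbon and counts toward C.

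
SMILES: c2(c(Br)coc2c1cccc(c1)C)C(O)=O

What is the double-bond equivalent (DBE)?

Molecular formula from the SMILES: C12H9BrO3.
DoU = (2C + 2 + N − H − X)/2 = (2·12 + 2 + 0 − 9 − 1)/2 = 16/2 = 8.
(Structurally: 2 ring(s) + 6 π bond(s) = 8.)

8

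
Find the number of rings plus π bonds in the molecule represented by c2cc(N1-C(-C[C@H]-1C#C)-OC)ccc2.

Molecular formula from the SMILES: C12H13NO.
DoU = (2C + 2 + N − H − X)/2 = (2·12 + 2 + 1 − 13 − 0)/2 = 14/2 = 7.
(Structurally: 2 ring(s) + 5 π bond(s) = 7.)

7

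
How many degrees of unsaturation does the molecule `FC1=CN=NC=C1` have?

Molecular formula from the SMILES: C4H3FN2.
DoU = (2C + 2 + N − H − X)/2 = (2·4 + 2 + 2 − 3 − 1)/2 = 8/2 = 4.
(Structurally: 1 ring(s) + 3 π bond(s) = 4.)

4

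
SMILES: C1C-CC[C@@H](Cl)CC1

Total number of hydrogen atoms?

Hydrogens are implicit in SMILES; fill each atom to its normal valence:
  6 × C: 2 H each → 12
  1 × C: 1 H
  1 × Cl: no H
  Total hydrogens = 13.

13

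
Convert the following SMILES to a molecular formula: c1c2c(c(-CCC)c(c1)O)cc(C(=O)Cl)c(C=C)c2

Heavy atoms from the SMILES: 16 C, 1 Cl, 2 O.
Implicit hydrogens by atom environment:
  6 × C (aromatic): no H
  4 × C (aromatic): 1 H each → 4
  3 × C: 2 H each → 6
  1 × C: 3 H
  1 × C: 1 H
  1 × C: no H
  1 × Cl: no H
  1 × O: 1 H
  1 × O: no H
  Total hydrogens = 15.
Molecular formula: C16H15ClO2

C16H15ClO2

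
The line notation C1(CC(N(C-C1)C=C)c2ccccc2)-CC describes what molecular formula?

C15H21N

Heavy atoms from the SMILES: 15 C, 1 N.
Implicit hydrogens by atom environment:
  5 × C: 2 H each → 10
  5 × C (aromatic): 1 H each → 5
  3 × C: 1 H each → 3
  1 × C: 3 H
  1 × C (aromatic): no H
  1 × N: no H
  Total hydrogens = 21.
Molecular formula: C15H21N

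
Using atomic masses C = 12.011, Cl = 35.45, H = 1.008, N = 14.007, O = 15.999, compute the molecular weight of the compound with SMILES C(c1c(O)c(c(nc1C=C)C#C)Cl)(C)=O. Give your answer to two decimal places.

221.64

Molecular formula: C11H8ClNO2.
M = 11×12.011 + 1×35.45 + 8×1.008 + 1×14.007 + 2×15.999 = 221.64 g/mol.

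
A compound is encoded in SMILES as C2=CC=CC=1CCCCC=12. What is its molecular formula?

C10H12

Heavy atoms from the SMILES: 10 C.
Implicit hydrogens by atom environment:
  4 × C: 2 H each → 8
  4 × C (aromatic): 1 H each → 4
  2 × C (aromatic): no H
  Total hydrogens = 12.
Molecular formula: C10H12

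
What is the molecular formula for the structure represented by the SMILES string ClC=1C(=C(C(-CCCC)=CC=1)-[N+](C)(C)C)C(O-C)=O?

C15H23ClNO2+

Heavy atoms from the SMILES: 15 C, 1 Cl, 1 N, 2 O.
Implicit hydrogens by atom environment:
  5 × C: 3 H each → 15
  4 × C (aromatic): no H
  3 × C: 2 H each → 6
  2 × C (aromatic): 1 H each → 2
  2 × O: no H
  1 × C: no H
  1 × Cl: no H
  1 × N (charge +1): no H
  Total hydrogens = 23.
Net charge +1.
Molecular formula: C15H23ClNO2+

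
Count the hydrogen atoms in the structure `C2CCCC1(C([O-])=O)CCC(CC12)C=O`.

Hydrogens are implicit in SMILES; fill each atom to its normal valence:
  7 × C: 2 H each → 14
  3 × C: 1 H each → 3
  2 × C: no H
  2 × O: no H
  1 × O (charge -1): no H
  Total hydrogens = 17.

17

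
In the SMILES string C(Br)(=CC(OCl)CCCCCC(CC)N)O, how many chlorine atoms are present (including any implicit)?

The symbol for chlorine appears 1 time in the SMILES.

1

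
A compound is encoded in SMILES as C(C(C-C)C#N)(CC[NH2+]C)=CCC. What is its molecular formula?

C11H21N2+

Heavy atoms from the SMILES: 11 C, 2 N.
Implicit hydrogens by atom environment:
  4 × C: 2 H each → 8
  3 × C: 3 H each → 9
  2 × C: 1 H each → 2
  2 × C: no H
  1 × N (charge +1): 2 H
  1 × N: no H
  Total hydrogens = 21.
Net charge +1.
Molecular formula: C11H21N2+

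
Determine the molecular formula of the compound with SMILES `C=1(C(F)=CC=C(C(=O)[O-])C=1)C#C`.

C9H4FO2-

Heavy atoms from the SMILES: 9 C, 1 F, 2 O.
Implicit hydrogens by atom environment:
  3 × C (aromatic): 1 H each → 3
  3 × C (aromatic): no H
  2 × C: no H
  1 × C: 1 H
  1 × F: no H
  1 × O: no H
  1 × O (charge -1): no H
  Total hydrogens = 4.
Net charge -1.
Molecular formula: C9H4FO2-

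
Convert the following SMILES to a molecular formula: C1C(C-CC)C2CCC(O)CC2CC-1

C13H24O

Heavy atoms from the SMILES: 13 C, 1 O.
Implicit hydrogens by atom environment:
  8 × C: 2 H each → 16
  4 × C: 1 H each → 4
  1 × C: 3 H
  1 × O: 1 H
  Total hydrogens = 24.
Molecular formula: C13H24O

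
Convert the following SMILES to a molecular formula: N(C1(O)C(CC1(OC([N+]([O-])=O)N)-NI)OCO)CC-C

C9H19IN4O6

Heavy atoms from the SMILES: 9 C, 1 I, 4 N, 6 O.
Implicit hydrogens by atom environment:
  4 × C: 2 H each → 8
  3 × O: no H
  2 × C: 1 H each → 2
  2 × C: no H
  2 × N: 1 H each → 2
  2 × O: 1 H each → 2
  1 × C: 3 H
  1 × I: no H
  1 × N: 2 H
  1 × N (charge +1): no H
  1 × O (charge -1): no H
  Total hydrogens = 19.
Molecular formula: C9H19IN4O6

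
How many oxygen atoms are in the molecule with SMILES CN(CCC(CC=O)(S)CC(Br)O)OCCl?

The symbol for oxygen appears 3 times in the SMILES.

3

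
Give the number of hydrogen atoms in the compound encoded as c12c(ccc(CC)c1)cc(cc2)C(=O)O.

Hydrogens are implicit in SMILES; fill each atom to its normal valence:
  6 × C (aromatic): 1 H each → 6
  4 × C (aromatic): no H
  1 × C: 3 H
  1 × C: 2 H
  1 × C: no H
  1 × O: 1 H
  1 × O: no H
  Total hydrogens = 12.

12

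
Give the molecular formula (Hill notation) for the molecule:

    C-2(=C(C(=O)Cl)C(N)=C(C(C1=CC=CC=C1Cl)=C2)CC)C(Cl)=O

C16H12Cl3NO2

Heavy atoms from the SMILES: 16 C, 3 Cl, 1 N, 2 O.
Implicit hydrogens by atom environment:
  7 × C (aromatic): no H
  5 × C (aromatic): 1 H each → 5
  3 × Cl: no H
  2 × C: no H
  2 × O: no H
  1 × C: 3 H
  1 × C: 2 H
  1 × N: 2 H
  Total hydrogens = 12.
Molecular formula: C16H12Cl3NO2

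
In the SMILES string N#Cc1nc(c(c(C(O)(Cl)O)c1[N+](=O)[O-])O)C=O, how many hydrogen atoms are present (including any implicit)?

4

Hydrogens are implicit in SMILES; fill each atom to its normal valence:
  5 × C (aromatic): no H
  3 × O: 1 H each → 3
  2 × C: no H
  2 × O: no H
  1 × C: 1 H
  1 × Cl: no H
  1 × N (aromatic): no H
  1 × N (charge +1): no H
  1 × N: no H
  1 × O (charge -1): no H
  Total hydrogens = 4.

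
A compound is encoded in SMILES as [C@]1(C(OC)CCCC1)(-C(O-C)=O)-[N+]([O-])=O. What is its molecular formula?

C9H15NO5

Heavy atoms from the SMILES: 9 C, 1 N, 5 O.
Implicit hydrogens by atom environment:
  4 × C: 2 H each → 8
  4 × O: no H
  2 × C: 3 H each → 6
  2 × C: no H
  1 × C: 1 H
  1 × N (charge +1): no H
  1 × O (charge -1): no H
  Total hydrogens = 15.
Molecular formula: C9H15NO5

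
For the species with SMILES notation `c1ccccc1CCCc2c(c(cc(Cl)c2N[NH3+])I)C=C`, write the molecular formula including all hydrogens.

Heavy atoms from the SMILES: 17 C, 1 Cl, 1 I, 2 N.
Implicit hydrogens by atom environment:
  6 × C (aromatic): 1 H each → 6
  6 × C (aromatic): no H
  4 × C: 2 H each → 8
  1 × C: 1 H
  1 × Cl: no H
  1 × I: no H
  1 × N (charge +1): 3 H
  1 × N: 1 H
  Total hydrogens = 19.
Net charge +1.
Molecular formula: C17H19ClIN2+

C17H19ClIN2+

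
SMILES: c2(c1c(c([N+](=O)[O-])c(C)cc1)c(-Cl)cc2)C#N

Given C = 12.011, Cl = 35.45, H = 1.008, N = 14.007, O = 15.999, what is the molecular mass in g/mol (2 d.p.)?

Molecular formula: C12H7ClN2O2.
M = 12×12.011 + 1×35.45 + 7×1.008 + 2×14.007 + 2×15.999 = 246.65 g/mol.

246.65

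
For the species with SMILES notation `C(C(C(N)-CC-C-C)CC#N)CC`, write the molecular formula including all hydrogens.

Heavy atoms from the SMILES: 11 C, 2 N.
Implicit hydrogens by atom environment:
  6 × C: 2 H each → 12
  2 × C: 3 H each → 6
  2 × C: 1 H each → 2
  1 × C: no H
  1 × N: 2 H
  1 × N: no H
  Total hydrogens = 22.
Molecular formula: C11H22N2

C11H22N2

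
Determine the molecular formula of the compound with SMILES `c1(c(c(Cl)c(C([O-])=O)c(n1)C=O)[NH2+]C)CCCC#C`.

C13H13ClN2O3

Heavy atoms from the SMILES: 13 C, 1 Cl, 2 N, 3 O.
Implicit hydrogens by atom environment:
  5 × C (aromatic): no H
  3 × C: 2 H each → 6
  2 × C: 1 H each → 2
  2 × C: no H
  2 × O: no H
  1 × C: 3 H
  1 × Cl: no H
  1 × N (charge +1): 2 H
  1 × N (aromatic): no H
  1 × O (charge -1): no H
  Total hydrogens = 13.
Molecular formula: C13H13ClN2O3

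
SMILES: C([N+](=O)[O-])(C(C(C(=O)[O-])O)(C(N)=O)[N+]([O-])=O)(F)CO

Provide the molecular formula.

C6H7FN3O9-

Heavy atoms from the SMILES: 6 C, 1 F, 3 N, 9 O.
Implicit hydrogens by atom environment:
  4 × C: no H
  4 × O: no H
  3 × O (charge -1): no H
  2 × N (charge +1): no H
  2 × O: 1 H each → 2
  1 × C: 2 H
  1 × C: 1 H
  1 × F: no H
  1 × N: 2 H
  Total hydrogens = 7.
Net charge -1.
Molecular formula: C6H7FN3O9-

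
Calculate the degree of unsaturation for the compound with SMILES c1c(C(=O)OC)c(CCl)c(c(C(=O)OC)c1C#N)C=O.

Molecular formula from the SMILES: C13H10ClNO5.
DoU = (2C + 2 + N − H − X)/2 = (2·13 + 2 + 1 − 10 − 1)/2 = 18/2 = 9.
(Structurally: 1 ring(s) + 8 π bond(s) = 9.)

9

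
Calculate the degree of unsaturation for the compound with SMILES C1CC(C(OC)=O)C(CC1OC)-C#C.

4

Molecular formula from the SMILES: C11H16O3.
DoU = (2C + 2 + N − H − X)/2 = (2·11 + 2 + 0 − 16 − 0)/2 = 8/2 = 4.
(Structurally: 1 ring(s) + 3 π bond(s) = 4.)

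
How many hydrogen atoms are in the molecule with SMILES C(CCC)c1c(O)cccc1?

14

Hydrogens are implicit in SMILES; fill each atom to its normal valence:
  4 × C (aromatic): 1 H each → 4
  3 × C: 2 H each → 6
  2 × C (aromatic): no H
  1 × C: 3 H
  1 × O: 1 H
  Total hydrogens = 14.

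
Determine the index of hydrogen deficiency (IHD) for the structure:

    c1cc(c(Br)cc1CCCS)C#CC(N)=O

Molecular formula from the SMILES: C12H12BrNOS.
DoU = (2C + 2 + N − H − X)/2 = (2·12 + 2 + 1 − 12 − 1)/2 = 14/2 = 7.
(Structurally: 1 ring(s) + 6 π bond(s) = 7.)

7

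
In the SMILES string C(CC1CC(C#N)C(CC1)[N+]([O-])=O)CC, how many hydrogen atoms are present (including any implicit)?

Hydrogens are implicit in SMILES; fill each atom to its normal valence:
  6 × C: 2 H each → 12
  3 × C: 1 H each → 3
  1 × C: 3 H
  1 × C: no H
  1 × N (charge +1): no H
  1 × N: no H
  1 × O: no H
  1 × O (charge -1): no H
  Total hydrogens = 18.

18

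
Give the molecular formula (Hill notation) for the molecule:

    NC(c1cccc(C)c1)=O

Heavy atoms from the SMILES: 8 C, 1 N, 1 O.
Implicit hydrogens by atom environment:
  4 × C (aromatic): 1 H each → 4
  2 × C (aromatic): no H
  1 × C: 3 H
  1 × C: no H
  1 × N: 2 H
  1 × O: no H
  Total hydrogens = 9.
Molecular formula: C8H9NO

C8H9NO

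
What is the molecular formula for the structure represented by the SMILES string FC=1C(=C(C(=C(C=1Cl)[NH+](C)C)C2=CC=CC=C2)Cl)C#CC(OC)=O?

C18H15Cl2FNO2+

Heavy atoms from the SMILES: 18 C, 2 Cl, 1 F, 1 N, 2 O.
Implicit hydrogens by atom environment:
  7 × C (aromatic): no H
  5 × C (aromatic): 1 H each → 5
  3 × C: 3 H each → 9
  3 × C: no H
  2 × Cl: no H
  2 × O: no H
  1 × F: no H
  1 × N (charge +1): 1 H
  Total hydrogens = 15.
Net charge +1.
Molecular formula: C18H15Cl2FNO2+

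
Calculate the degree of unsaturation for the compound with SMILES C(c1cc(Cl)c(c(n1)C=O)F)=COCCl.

Molecular formula from the SMILES: C9H6Cl2FNO2.
DoU = (2C + 2 + N − H − X)/2 = (2·9 + 2 + 1 − 6 − 3)/2 = 12/2 = 6.
(Structurally: 1 ring(s) + 5 π bond(s) = 6.)

6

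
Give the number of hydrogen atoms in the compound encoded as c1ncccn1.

4

Hydrogens are implicit in SMILES; fill each atom to its normal valence:
  4 × C (aromatic): 1 H each → 4
  2 × N (aromatic): no H
  Total hydrogens = 4.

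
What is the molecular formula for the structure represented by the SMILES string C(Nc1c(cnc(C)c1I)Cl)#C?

C8H6ClIN2

Heavy atoms from the SMILES: 8 C, 1 Cl, 1 I, 2 N.
Implicit hydrogens by atom environment:
  4 × C (aromatic): no H
  1 × C: 3 H
  1 × C (aromatic): 1 H
  1 × C: 1 H
  1 × C: no H
  1 × Cl: no H
  1 × I: no H
  1 × N: 1 H
  1 × N (aromatic): no H
  Total hydrogens = 6.
Molecular formula: C8H6ClIN2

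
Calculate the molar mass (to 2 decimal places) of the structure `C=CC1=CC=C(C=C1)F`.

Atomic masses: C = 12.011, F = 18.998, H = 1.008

122.14

Molecular formula: C8H7F.
M = 8×12.011 + 1×18.998 + 7×1.008 = 122.14 g/mol.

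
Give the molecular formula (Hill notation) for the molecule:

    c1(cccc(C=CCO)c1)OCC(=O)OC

Heavy atoms from the SMILES: 12 C, 4 O.
Implicit hydrogens by atom environment:
  4 × C (aromatic): 1 H each → 4
  3 × O: no H
  2 × C: 2 H each → 4
  2 × C: 1 H each → 2
  2 × C (aromatic): no H
  1 × C: 3 H
  1 × C: no H
  1 × O: 1 H
  Total hydrogens = 14.
Molecular formula: C12H14O4

C12H14O4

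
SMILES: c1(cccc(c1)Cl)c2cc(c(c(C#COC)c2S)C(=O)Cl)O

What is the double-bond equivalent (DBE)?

11

Molecular formula from the SMILES: C16H10Cl2O3S.
DoU = (2C + 2 + N − H − X)/2 = (2·16 + 2 + 0 − 10 − 2)/2 = 22/2 = 11.
(Structurally: 2 ring(s) + 9 π bond(s) = 11.)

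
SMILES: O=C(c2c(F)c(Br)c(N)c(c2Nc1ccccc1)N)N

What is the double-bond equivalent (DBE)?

9

Molecular formula from the SMILES: C13H12BrFN4O.
DoU = (2C + 2 + N − H − X)/2 = (2·13 + 2 + 4 − 12 − 2)/2 = 18/2 = 9.
(Structurally: 2 ring(s) + 7 π bond(s) = 9.)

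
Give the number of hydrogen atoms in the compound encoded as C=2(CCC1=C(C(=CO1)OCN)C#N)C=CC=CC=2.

Hydrogens are implicit in SMILES; fill each atom to its normal valence:
  6 × C (aromatic): 1 H each → 6
  4 × C (aromatic): no H
  3 × C: 2 H each → 6
  1 × C: no H
  1 × N: 2 H
  1 × N: no H
  1 × O (aromatic): no H
  1 × O: no H
  Total hydrogens = 14.

14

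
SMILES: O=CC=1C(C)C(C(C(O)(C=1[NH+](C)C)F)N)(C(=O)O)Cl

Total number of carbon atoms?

11

The symbol for carbon appears 11 times in the SMILES. (Cl is a single chlorine, not C + l.)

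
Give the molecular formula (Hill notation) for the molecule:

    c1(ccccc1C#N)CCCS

Heavy atoms from the SMILES: 10 C, 1 N, 1 S.
Implicit hydrogens by atom environment:
  4 × C (aromatic): 1 H each → 4
  3 × C: 2 H each → 6
  2 × C (aromatic): no H
  1 × C: no H
  1 × N: no H
  1 × S: 1 H
  Total hydrogens = 11.
Molecular formula: C10H11NS

C10H11NS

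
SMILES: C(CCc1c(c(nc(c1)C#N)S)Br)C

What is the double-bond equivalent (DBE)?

Molecular formula from the SMILES: C10H11BrN2S.
DoU = (2C + 2 + N − H − X)/2 = (2·10 + 2 + 2 − 11 − 1)/2 = 12/2 = 6.
(Structurally: 1 ring(s) + 5 π bond(s) = 6.)

6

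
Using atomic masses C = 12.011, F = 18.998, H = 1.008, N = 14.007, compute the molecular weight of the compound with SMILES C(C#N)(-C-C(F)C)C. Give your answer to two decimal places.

Molecular formula: C6H10FN.
M = 6×12.011 + 1×18.998 + 10×1.008 + 1×14.007 = 115.15 g/mol.

115.15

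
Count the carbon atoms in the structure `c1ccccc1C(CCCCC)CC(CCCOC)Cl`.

The symbol for carbon appears 18 times in the SMILES. Lowercase c denotes aromatic carbon and counts toward C.

18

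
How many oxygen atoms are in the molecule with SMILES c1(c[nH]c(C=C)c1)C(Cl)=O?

1

The symbol for oxygen appears 1 time in the SMILES.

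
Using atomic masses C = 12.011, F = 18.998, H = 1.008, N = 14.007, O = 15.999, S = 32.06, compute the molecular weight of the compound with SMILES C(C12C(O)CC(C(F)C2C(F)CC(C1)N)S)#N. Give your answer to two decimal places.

262.32

Molecular formula: C11H16F2N2OS.
M = 11×12.011 + 2×18.998 + 16×1.008 + 2×14.007 + 1×15.999 + 1×32.06 = 262.32 g/mol.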